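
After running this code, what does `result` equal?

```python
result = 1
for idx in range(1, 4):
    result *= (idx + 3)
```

Let's trace through this code step by step.

Initialize: result = 1
Entering loop: for idx in range(1, 4):

After execution: result = 120
120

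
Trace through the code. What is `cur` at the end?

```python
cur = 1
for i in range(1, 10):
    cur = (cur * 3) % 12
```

Let's trace through this code step by step.

Initialize: cur = 1
Entering loop: for i in range(1, 10):

After execution: cur = 3
3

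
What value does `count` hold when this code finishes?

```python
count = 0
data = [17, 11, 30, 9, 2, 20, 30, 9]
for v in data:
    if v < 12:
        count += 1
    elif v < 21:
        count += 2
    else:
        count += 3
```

Let's trace through this code step by step.

Initialize: count = 0
Initialize: data = [17, 11, 30, 9, 2, 20, 30, 9]
Entering loop: for v in data:

After execution: count = 14
14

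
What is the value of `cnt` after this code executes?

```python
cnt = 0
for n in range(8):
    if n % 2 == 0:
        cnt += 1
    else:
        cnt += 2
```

Let's trace through this code step by step.

Initialize: cnt = 0
Entering loop: for n in range(8):

After execution: cnt = 12
12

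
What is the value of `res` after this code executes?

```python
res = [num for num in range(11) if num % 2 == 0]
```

Let's trace through this code step by step.

Initialize: res = [num for num in range(11) if num % 2 == 0]

After execution: res = [0, 2, 4, 6, 8, 10]
[0, 2, 4, 6, 8, 10]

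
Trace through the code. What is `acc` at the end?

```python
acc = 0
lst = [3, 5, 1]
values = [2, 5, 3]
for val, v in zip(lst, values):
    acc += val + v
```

Let's trace through this code step by step.

Initialize: acc = 0
Initialize: lst = [3, 5, 1]
Initialize: values = [2, 5, 3]
Entering loop: for val, v in zip(lst, values):

After execution: acc = 19
19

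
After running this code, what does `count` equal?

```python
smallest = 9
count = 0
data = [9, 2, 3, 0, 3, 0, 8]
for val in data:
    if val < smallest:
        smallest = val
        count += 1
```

Let's trace through this code step by step.

Initialize: smallest = 9
Initialize: count = 0
Initialize: data = [9, 2, 3, 0, 3, 0, 8]
Entering loop: for val in data:

After execution: count = 2
2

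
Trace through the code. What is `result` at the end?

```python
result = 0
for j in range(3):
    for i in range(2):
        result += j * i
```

Let's trace through this code step by step.

Initialize: result = 0
Entering loop: for j in range(3):

After execution: result = 3
3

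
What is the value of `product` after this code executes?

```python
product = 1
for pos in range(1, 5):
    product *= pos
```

Let's trace through this code step by step.

Initialize: product = 1
Entering loop: for pos in range(1, 5):

After execution: product = 24
24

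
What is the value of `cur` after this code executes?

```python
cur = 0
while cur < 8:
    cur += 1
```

Let's trace through this code step by step.

Initialize: cur = 0
Entering loop: while cur < 8:

After execution: cur = 8
8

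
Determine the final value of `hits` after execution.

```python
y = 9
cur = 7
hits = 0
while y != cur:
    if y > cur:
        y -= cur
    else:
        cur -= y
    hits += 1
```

Let's trace through this code step by step.

Initialize: y = 9
Initialize: cur = 7
Initialize: hits = 0
Entering loop: while y != cur:

After execution: hits = 5
5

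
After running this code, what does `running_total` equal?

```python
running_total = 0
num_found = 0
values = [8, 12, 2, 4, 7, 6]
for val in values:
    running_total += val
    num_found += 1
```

Let's trace through this code step by step.

Initialize: running_total = 0
Initialize: num_found = 0
Initialize: values = [8, 12, 2, 4, 7, 6]
Entering loop: for val in values:

After execution: running_total = 39
39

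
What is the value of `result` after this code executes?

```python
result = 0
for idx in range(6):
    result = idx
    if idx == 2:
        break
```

Let's trace through this code step by step.

Initialize: result = 0
Entering loop: for idx in range(6):

After execution: result = 2
2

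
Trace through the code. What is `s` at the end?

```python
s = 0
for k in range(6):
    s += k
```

Let's trace through this code step by step.

Initialize: s = 0
Entering loop: for k in range(6):

After execution: s = 15
15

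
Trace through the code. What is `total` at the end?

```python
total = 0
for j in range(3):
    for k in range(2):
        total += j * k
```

Let's trace through this code step by step.

Initialize: total = 0
Entering loop: for j in range(3):

After execution: total = 3
3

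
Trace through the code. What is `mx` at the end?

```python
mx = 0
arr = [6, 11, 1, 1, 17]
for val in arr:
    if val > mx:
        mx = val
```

Let's trace through this code step by step.

Initialize: mx = 0
Initialize: arr = [6, 11, 1, 1, 17]
Entering loop: for val in arr:

After execution: mx = 17
17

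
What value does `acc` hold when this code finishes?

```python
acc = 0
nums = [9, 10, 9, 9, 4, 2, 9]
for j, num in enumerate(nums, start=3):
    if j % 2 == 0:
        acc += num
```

Let's trace through this code step by step.

Initialize: acc = 0
Initialize: nums = [9, 10, 9, 9, 4, 2, 9]
Entering loop: for j, num in enumerate(nums, start=3):

After execution: acc = 21
21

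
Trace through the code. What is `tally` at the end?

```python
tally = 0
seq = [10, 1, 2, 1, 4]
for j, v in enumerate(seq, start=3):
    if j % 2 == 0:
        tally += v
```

Let's trace through this code step by step.

Initialize: tally = 0
Initialize: seq = [10, 1, 2, 1, 4]
Entering loop: for j, v in enumerate(seq, start=3):

After execution: tally = 2
2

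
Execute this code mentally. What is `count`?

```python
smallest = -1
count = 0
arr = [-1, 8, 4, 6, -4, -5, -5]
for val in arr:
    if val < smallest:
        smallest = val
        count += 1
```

Let's trace through this code step by step.

Initialize: smallest = -1
Initialize: count = 0
Initialize: arr = [-1, 8, 4, 6, -4, -5, -5]
Entering loop: for val in arr:

After execution: count = 2
2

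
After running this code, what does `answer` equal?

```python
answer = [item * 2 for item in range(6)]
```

Let's trace through this code step by step.

Initialize: answer = [item * 2 for item in range(6)]

After execution: answer = [0, 2, 4, 6, 8, 10]
[0, 2, 4, 6, 8, 10]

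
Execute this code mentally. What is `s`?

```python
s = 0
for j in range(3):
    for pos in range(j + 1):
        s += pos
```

Let's trace through this code step by step.

Initialize: s = 0
Entering loop: for j in range(3):

After execution: s = 4
4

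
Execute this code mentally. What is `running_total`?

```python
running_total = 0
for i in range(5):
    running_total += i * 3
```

Let's trace through this code step by step.

Initialize: running_total = 0
Entering loop: for i in range(5):

After execution: running_total = 30
30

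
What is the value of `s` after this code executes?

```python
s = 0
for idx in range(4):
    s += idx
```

Let's trace through this code step by step.

Initialize: s = 0
Entering loop: for idx in range(4):

After execution: s = 6
6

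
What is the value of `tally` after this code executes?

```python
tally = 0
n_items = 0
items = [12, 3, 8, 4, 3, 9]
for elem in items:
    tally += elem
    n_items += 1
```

Let's trace through this code step by step.

Initialize: tally = 0
Initialize: n_items = 0
Initialize: items = [12, 3, 8, 4, 3, 9]
Entering loop: for elem in items:

After execution: tally = 39
39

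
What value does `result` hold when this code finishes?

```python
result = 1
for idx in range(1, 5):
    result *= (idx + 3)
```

Let's trace through this code step by step.

Initialize: result = 1
Entering loop: for idx in range(1, 5):

After execution: result = 840
840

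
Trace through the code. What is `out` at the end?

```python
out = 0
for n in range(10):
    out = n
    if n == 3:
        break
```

Let's trace through this code step by step.

Initialize: out = 0
Entering loop: for n in range(10):

After execution: out = 3
3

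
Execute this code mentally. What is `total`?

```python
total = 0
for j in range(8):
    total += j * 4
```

Let's trace through this code step by step.

Initialize: total = 0
Entering loop: for j in range(8):

After execution: total = 112
112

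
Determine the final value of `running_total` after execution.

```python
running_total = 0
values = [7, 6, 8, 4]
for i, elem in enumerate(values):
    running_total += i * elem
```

Let's trace through this code step by step.

Initialize: running_total = 0
Initialize: values = [7, 6, 8, 4]
Entering loop: for i, elem in enumerate(values):

After execution: running_total = 34
34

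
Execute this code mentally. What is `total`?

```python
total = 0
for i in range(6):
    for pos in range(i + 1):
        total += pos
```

Let's trace through this code step by step.

Initialize: total = 0
Entering loop: for i in range(6):

After execution: total = 35
35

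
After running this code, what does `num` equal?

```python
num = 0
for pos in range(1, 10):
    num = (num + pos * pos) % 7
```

Let's trace through this code step by step.

Initialize: num = 0
Entering loop: for pos in range(1, 10):

After execution: num = 5
5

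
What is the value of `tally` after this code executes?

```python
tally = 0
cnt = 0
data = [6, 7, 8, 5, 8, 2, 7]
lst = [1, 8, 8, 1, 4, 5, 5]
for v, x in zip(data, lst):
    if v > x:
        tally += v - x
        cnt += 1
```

Let's trace through this code step by step.

Initialize: tally = 0
Initialize: cnt = 0
Initialize: data = [6, 7, 8, 5, 8, 2, 7]
Initialize: lst = [1, 8, 8, 1, 4, 5, 5]
Entering loop: for v, x in zip(data, lst):

After execution: tally = 15
15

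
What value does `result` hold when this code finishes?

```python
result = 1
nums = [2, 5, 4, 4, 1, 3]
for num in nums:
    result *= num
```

Let's trace through this code step by step.

Initialize: result = 1
Initialize: nums = [2, 5, 4, 4, 1, 3]
Entering loop: for num in nums:

After execution: result = 480
480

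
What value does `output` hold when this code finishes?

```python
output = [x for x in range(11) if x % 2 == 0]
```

Let's trace through this code step by step.

Initialize: output = [x for x in range(11) if x % 2 == 0]

After execution: output = [0, 2, 4, 6, 8, 10]
[0, 2, 4, 6, 8, 10]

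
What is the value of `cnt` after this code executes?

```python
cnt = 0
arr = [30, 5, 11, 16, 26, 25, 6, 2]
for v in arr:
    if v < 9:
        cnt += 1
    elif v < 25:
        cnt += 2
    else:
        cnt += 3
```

Let's trace through this code step by step.

Initialize: cnt = 0
Initialize: arr = [30, 5, 11, 16, 26, 25, 6, 2]
Entering loop: for v in arr:

After execution: cnt = 16
16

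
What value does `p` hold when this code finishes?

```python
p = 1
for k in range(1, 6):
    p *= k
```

Let's trace through this code step by step.

Initialize: p = 1
Entering loop: for k in range(1, 6):

After execution: p = 120
120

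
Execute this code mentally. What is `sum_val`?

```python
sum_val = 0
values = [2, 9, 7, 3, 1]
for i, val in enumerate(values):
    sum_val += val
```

Let's trace through this code step by step.

Initialize: sum_val = 0
Initialize: values = [2, 9, 7, 3, 1]
Entering loop: for i, val in enumerate(values):

After execution: sum_val = 22
22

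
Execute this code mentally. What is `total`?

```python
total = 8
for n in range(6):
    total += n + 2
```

Let's trace through this code step by step.

Initialize: total = 8
Entering loop: for n in range(6):

After execution: total = 35
35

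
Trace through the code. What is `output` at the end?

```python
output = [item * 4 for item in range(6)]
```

Let's trace through this code step by step.

Initialize: output = [item * 4 for item in range(6)]

After execution: output = [0, 4, 8, 12, 16, 20]
[0, 4, 8, 12, 16, 20]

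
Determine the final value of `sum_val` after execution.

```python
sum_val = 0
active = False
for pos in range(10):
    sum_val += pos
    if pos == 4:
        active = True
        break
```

Let's trace through this code step by step.

Initialize: sum_val = 0
Initialize: active = False
Entering loop: for pos in range(10):

After execution: sum_val = 10
10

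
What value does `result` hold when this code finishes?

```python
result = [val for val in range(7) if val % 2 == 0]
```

Let's trace through this code step by step.

Initialize: result = [val for val in range(7) if val % 2 == 0]

After execution: result = [0, 2, 4, 6]
[0, 2, 4, 6]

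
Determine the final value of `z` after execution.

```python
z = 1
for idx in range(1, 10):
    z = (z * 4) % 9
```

Let's trace through this code step by step.

Initialize: z = 1
Entering loop: for idx in range(1, 10):

After execution: z = 1
1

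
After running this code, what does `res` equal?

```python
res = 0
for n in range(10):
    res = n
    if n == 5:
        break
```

Let's trace through this code step by step.

Initialize: res = 0
Entering loop: for n in range(10):

After execution: res = 5
5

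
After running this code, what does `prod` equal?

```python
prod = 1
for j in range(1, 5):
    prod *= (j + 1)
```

Let's trace through this code step by step.

Initialize: prod = 1
Entering loop: for j in range(1, 5):

After execution: prod = 120
120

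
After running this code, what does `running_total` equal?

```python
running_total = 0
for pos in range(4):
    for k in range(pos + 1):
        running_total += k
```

Let's trace through this code step by step.

Initialize: running_total = 0
Entering loop: for pos in range(4):

After execution: running_total = 10
10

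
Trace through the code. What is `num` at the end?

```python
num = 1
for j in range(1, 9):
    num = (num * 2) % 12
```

Let's trace through this code step by step.

Initialize: num = 1
Entering loop: for j in range(1, 9):

After execution: num = 4
4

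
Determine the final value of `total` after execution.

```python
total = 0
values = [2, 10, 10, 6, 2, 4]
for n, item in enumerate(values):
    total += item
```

Let's trace through this code step by step.

Initialize: total = 0
Initialize: values = [2, 10, 10, 6, 2, 4]
Entering loop: for n, item in enumerate(values):

After execution: total = 34
34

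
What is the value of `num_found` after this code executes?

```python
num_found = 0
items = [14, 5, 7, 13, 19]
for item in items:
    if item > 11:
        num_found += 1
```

Let's trace through this code step by step.

Initialize: num_found = 0
Initialize: items = [14, 5, 7, 13, 19]
Entering loop: for item in items:

After execution: num_found = 3
3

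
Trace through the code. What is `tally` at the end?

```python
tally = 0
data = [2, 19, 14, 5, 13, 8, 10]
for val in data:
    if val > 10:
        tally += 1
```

Let's trace through this code step by step.

Initialize: tally = 0
Initialize: data = [2, 19, 14, 5, 13, 8, 10]
Entering loop: for val in data:

After execution: tally = 3
3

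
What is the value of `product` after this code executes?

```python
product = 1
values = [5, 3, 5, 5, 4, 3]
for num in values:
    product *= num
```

Let's trace through this code step by step.

Initialize: product = 1
Initialize: values = [5, 3, 5, 5, 4, 3]
Entering loop: for num in values:

After execution: product = 4500
4500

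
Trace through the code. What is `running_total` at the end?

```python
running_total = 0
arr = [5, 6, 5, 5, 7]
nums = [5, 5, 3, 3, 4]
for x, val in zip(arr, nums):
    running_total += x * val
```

Let's trace through this code step by step.

Initialize: running_total = 0
Initialize: arr = [5, 6, 5, 5, 7]
Initialize: nums = [5, 5, 3, 3, 4]
Entering loop: for x, val in zip(arr, nums):

After execution: running_total = 113
113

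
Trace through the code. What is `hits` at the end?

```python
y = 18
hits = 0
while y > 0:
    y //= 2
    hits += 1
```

Let's trace through this code step by step.

Initialize: y = 18
Initialize: hits = 0
Entering loop: while y > 0:

After execution: hits = 5
5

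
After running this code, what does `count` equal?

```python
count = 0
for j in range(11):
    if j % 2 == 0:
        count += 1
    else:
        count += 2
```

Let's trace through this code step by step.

Initialize: count = 0
Entering loop: for j in range(11):

After execution: count = 16
16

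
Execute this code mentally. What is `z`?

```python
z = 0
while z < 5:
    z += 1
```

Let's trace through this code step by step.

Initialize: z = 0
Entering loop: while z < 5:

After execution: z = 5
5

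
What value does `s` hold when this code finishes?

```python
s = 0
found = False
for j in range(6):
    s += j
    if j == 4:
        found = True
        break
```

Let's trace through this code step by step.

Initialize: s = 0
Initialize: found = False
Entering loop: for j in range(6):

After execution: s = 10
10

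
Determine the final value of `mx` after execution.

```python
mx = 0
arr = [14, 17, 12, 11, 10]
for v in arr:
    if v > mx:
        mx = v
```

Let's trace through this code step by step.

Initialize: mx = 0
Initialize: arr = [14, 17, 12, 11, 10]
Entering loop: for v in arr:

After execution: mx = 17
17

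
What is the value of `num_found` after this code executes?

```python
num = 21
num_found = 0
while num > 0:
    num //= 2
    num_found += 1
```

Let's trace through this code step by step.

Initialize: num = 21
Initialize: num_found = 0
Entering loop: while num > 0:

After execution: num_found = 5
5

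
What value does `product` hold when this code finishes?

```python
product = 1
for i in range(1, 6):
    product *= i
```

Let's trace through this code step by step.

Initialize: product = 1
Entering loop: for i in range(1, 6):

After execution: product = 120
120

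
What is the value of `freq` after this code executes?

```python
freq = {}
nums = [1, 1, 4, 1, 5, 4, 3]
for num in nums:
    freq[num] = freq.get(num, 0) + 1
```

Let's trace through this code step by step.

Initialize: freq = {}
Initialize: nums = [1, 1, 4, 1, 5, 4, 3]
Entering loop: for num in nums:

After execution: freq = {1: 3, 4: 2, 5: 1, 3: 1}
{1: 3, 4: 2, 5: 1, 3: 1}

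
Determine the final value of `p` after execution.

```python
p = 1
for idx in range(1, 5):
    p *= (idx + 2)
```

Let's trace through this code step by step.

Initialize: p = 1
Entering loop: for idx in range(1, 5):

After execution: p = 360
360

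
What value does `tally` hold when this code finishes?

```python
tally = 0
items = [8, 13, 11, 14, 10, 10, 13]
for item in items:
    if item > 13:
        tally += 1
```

Let's trace through this code step by step.

Initialize: tally = 0
Initialize: items = [8, 13, 11, 14, 10, 10, 13]
Entering loop: for item in items:

After execution: tally = 1
1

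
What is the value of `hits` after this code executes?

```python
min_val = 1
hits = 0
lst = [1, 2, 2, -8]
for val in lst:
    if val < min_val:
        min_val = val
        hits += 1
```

Let's trace through this code step by step.

Initialize: min_val = 1
Initialize: hits = 0
Initialize: lst = [1, 2, 2, -8]
Entering loop: for val in lst:

After execution: hits = 1
1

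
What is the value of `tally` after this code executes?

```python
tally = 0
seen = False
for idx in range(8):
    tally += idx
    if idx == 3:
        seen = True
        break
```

Let's trace through this code step by step.

Initialize: tally = 0
Initialize: seen = False
Entering loop: for idx in range(8):

After execution: tally = 6
6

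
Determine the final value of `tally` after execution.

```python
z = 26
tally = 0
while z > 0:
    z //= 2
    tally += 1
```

Let's trace through this code step by step.

Initialize: z = 26
Initialize: tally = 0
Entering loop: while z > 0:

After execution: tally = 5
5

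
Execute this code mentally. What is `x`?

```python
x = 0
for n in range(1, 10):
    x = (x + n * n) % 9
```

Let's trace through this code step by step.

Initialize: x = 0
Entering loop: for n in range(1, 10):

After execution: x = 6
6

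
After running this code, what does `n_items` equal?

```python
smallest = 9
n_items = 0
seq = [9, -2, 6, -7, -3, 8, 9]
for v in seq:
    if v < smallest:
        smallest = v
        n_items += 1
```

Let's trace through this code step by step.

Initialize: smallest = 9
Initialize: n_items = 0
Initialize: seq = [9, -2, 6, -7, -3, 8, 9]
Entering loop: for v in seq:

After execution: n_items = 2
2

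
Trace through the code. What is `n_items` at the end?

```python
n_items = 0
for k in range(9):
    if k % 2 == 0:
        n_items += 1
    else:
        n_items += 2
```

Let's trace through this code step by step.

Initialize: n_items = 0
Entering loop: for k in range(9):

After execution: n_items = 13
13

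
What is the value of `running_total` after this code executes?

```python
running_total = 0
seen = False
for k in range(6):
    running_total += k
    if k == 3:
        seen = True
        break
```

Let's trace through this code step by step.

Initialize: running_total = 0
Initialize: seen = False
Entering loop: for k in range(6):

After execution: running_total = 6
6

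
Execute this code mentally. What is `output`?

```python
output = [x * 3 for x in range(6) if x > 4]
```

Let's trace through this code step by step.

Initialize: output = [x * 3 for x in range(6) if x > 4]

After execution: output = [15]
[15]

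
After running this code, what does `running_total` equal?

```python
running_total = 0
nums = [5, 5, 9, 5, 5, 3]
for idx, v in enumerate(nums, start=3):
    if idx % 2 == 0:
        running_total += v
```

Let's trace through this code step by step.

Initialize: running_total = 0
Initialize: nums = [5, 5, 9, 5, 5, 3]
Entering loop: for idx, v in enumerate(nums, start=3):

After execution: running_total = 13
13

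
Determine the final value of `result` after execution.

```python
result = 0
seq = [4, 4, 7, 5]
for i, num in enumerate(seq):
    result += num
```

Let's trace through this code step by step.

Initialize: result = 0
Initialize: seq = [4, 4, 7, 5]
Entering loop: for i, num in enumerate(seq):

After execution: result = 20
20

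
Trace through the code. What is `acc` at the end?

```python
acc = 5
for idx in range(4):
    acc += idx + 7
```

Let's trace through this code step by step.

Initialize: acc = 5
Entering loop: for idx in range(4):

After execution: acc = 39
39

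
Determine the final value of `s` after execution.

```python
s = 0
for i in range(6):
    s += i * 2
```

Let's trace through this code step by step.

Initialize: s = 0
Entering loop: for i in range(6):

After execution: s = 30
30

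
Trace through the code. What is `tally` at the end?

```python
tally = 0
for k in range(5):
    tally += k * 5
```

Let's trace through this code step by step.

Initialize: tally = 0
Entering loop: for k in range(5):

After execution: tally = 50
50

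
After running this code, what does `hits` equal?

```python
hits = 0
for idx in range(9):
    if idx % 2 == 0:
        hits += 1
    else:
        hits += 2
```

Let's trace through this code step by step.

Initialize: hits = 0
Entering loop: for idx in range(9):

After execution: hits = 13
13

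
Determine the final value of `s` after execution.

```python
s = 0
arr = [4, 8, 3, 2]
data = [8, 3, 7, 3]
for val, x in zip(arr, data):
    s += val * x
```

Let's trace through this code step by step.

Initialize: s = 0
Initialize: arr = [4, 8, 3, 2]
Initialize: data = [8, 3, 7, 3]
Entering loop: for val, x in zip(arr, data):

After execution: s = 83
83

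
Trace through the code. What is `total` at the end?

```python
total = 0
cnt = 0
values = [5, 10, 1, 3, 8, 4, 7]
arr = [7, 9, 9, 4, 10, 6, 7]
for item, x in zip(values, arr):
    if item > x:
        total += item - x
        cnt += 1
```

Let's trace through this code step by step.

Initialize: total = 0
Initialize: cnt = 0
Initialize: values = [5, 10, 1, 3, 8, 4, 7]
Initialize: arr = [7, 9, 9, 4, 10, 6, 7]
Entering loop: for item, x in zip(values, arr):

After execution: total = 1
1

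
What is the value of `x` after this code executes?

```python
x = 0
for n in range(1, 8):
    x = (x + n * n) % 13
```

Let's trace through this code step by step.

Initialize: x = 0
Entering loop: for n in range(1, 8):

After execution: x = 10
10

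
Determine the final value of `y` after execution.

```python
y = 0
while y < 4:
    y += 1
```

Let's trace through this code step by step.

Initialize: y = 0
Entering loop: while y < 4:

After execution: y = 4
4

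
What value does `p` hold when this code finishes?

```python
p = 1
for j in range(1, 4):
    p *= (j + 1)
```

Let's trace through this code step by step.

Initialize: p = 1
Entering loop: for j in range(1, 4):

After execution: p = 24
24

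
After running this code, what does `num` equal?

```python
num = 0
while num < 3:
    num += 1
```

Let's trace through this code step by step.

Initialize: num = 0
Entering loop: while num < 3:

After execution: num = 3
3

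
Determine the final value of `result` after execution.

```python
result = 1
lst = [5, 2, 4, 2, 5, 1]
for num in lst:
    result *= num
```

Let's trace through this code step by step.

Initialize: result = 1
Initialize: lst = [5, 2, 4, 2, 5, 1]
Entering loop: for num in lst:

After execution: result = 400
400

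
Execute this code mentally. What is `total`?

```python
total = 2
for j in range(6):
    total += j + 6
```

Let's trace through this code step by step.

Initialize: total = 2
Entering loop: for j in range(6):

After execution: total = 53
53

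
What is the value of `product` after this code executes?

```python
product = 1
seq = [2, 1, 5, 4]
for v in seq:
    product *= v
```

Let's trace through this code step by step.

Initialize: product = 1
Initialize: seq = [2, 1, 5, 4]
Entering loop: for v in seq:

After execution: product = 40
40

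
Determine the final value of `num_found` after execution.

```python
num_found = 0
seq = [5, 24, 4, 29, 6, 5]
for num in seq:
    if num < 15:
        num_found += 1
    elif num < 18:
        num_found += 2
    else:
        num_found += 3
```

Let's trace through this code step by step.

Initialize: num_found = 0
Initialize: seq = [5, 24, 4, 29, 6, 5]
Entering loop: for num in seq:

After execution: num_found = 10
10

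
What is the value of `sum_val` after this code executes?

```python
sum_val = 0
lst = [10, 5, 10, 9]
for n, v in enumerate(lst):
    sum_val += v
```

Let's trace through this code step by step.

Initialize: sum_val = 0
Initialize: lst = [10, 5, 10, 9]
Entering loop: for n, v in enumerate(lst):

After execution: sum_val = 34
34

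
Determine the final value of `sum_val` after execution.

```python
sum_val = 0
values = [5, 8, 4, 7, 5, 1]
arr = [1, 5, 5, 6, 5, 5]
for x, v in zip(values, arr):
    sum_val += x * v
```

Let's trace through this code step by step.

Initialize: sum_val = 0
Initialize: values = [5, 8, 4, 7, 5, 1]
Initialize: arr = [1, 5, 5, 6, 5, 5]
Entering loop: for x, v in zip(values, arr):

After execution: sum_val = 137
137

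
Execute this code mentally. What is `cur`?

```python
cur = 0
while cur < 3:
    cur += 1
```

Let's trace through this code step by step.

Initialize: cur = 0
Entering loop: while cur < 3:

After execution: cur = 3
3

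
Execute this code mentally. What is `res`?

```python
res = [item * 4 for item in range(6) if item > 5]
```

Let's trace through this code step by step.

Initialize: res = [item * 4 for item in range(6) if item > 5]

After execution: res = []
[]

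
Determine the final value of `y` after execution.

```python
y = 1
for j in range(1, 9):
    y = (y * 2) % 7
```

Let's trace through this code step by step.

Initialize: y = 1
Entering loop: for j in range(1, 9):

After execution: y = 4
4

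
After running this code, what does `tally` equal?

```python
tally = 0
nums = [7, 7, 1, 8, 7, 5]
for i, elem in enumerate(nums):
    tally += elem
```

Let's trace through this code step by step.

Initialize: tally = 0
Initialize: nums = [7, 7, 1, 8, 7, 5]
Entering loop: for i, elem in enumerate(nums):

After execution: tally = 35
35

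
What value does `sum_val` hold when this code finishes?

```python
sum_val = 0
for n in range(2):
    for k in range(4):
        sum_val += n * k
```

Let's trace through this code step by step.

Initialize: sum_val = 0
Entering loop: for n in range(2):

After execution: sum_val = 6
6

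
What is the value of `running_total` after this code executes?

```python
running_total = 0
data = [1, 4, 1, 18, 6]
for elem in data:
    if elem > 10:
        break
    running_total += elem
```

Let's trace through this code step by step.

Initialize: running_total = 0
Initialize: data = [1, 4, 1, 18, 6]
Entering loop: for elem in data:

After execution: running_total = 6
6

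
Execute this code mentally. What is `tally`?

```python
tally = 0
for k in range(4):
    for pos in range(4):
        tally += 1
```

Let's trace through this code step by step.

Initialize: tally = 0
Entering loop: for k in range(4):

After execution: tally = 16
16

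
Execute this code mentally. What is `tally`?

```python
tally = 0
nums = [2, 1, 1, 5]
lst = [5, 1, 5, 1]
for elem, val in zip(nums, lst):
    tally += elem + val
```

Let's trace through this code step by step.

Initialize: tally = 0
Initialize: nums = [2, 1, 1, 5]
Initialize: lst = [5, 1, 5, 1]
Entering loop: for elem, val in zip(nums, lst):

After execution: tally = 21
21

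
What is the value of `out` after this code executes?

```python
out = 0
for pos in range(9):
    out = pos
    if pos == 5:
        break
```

Let's trace through this code step by step.

Initialize: out = 0
Entering loop: for pos in range(9):

After execution: out = 5
5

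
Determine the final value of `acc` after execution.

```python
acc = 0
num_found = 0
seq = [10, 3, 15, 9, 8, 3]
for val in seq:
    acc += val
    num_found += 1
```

Let's trace through this code step by step.

Initialize: acc = 0
Initialize: num_found = 0
Initialize: seq = [10, 3, 15, 9, 8, 3]
Entering loop: for val in seq:

After execution: acc = 48
48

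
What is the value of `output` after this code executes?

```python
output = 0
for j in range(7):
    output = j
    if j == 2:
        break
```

Let's trace through this code step by step.

Initialize: output = 0
Entering loop: for j in range(7):

After execution: output = 2
2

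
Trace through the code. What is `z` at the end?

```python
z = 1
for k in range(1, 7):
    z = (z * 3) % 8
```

Let's trace through this code step by step.

Initialize: z = 1
Entering loop: for k in range(1, 7):

After execution: z = 1
1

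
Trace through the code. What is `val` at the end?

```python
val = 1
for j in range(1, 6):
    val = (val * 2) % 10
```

Let's trace through this code step by step.

Initialize: val = 1
Entering loop: for j in range(1, 6):

After execution: val = 2
2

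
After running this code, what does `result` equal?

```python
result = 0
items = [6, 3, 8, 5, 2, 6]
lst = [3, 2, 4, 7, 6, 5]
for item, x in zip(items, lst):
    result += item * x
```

Let's trace through this code step by step.

Initialize: result = 0
Initialize: items = [6, 3, 8, 5, 2, 6]
Initialize: lst = [3, 2, 4, 7, 6, 5]
Entering loop: for item, x in zip(items, lst):

After execution: result = 133
133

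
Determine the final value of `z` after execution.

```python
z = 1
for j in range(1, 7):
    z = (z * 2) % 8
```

Let's trace through this code step by step.

Initialize: z = 1
Entering loop: for j in range(1, 7):

After execution: z = 0
0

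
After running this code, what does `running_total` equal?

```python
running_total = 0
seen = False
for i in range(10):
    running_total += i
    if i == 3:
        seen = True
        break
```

Let's trace through this code step by step.

Initialize: running_total = 0
Initialize: seen = False
Entering loop: for i in range(10):

After execution: running_total = 6
6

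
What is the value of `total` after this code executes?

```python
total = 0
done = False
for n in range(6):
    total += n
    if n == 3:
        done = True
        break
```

Let's trace through this code step by step.

Initialize: total = 0
Initialize: done = False
Entering loop: for n in range(6):

After execution: total = 6
6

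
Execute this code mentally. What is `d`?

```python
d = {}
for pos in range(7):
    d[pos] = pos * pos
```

Let's trace through this code step by step.

Initialize: d = {}
Entering loop: for pos in range(7):

After execution: d = {0: 0, 1: 1, 2: 4, 3: 9, 4: 16, 5: 25, 6: 36}
{0: 0, 1: 1, 2: 4, 3: 9, 4: 16, 5: 25, 6: 36}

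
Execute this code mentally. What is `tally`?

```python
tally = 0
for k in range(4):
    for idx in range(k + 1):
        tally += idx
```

Let's trace through this code step by step.

Initialize: tally = 0
Entering loop: for k in range(4):

After execution: tally = 10
10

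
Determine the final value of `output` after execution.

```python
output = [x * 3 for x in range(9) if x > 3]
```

Let's trace through this code step by step.

Initialize: output = [x * 3 for x in range(9) if x > 3]

After execution: output = [12, 15, 18, 21, 24]
[12, 15, 18, 21, 24]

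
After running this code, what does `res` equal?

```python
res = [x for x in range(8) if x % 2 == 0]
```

Let's trace through this code step by step.

Initialize: res = [x for x in range(8) if x % 2 == 0]

After execution: res = [0, 2, 4, 6]
[0, 2, 4, 6]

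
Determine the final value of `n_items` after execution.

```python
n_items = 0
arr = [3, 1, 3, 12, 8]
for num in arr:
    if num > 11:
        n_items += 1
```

Let's trace through this code step by step.

Initialize: n_items = 0
Initialize: arr = [3, 1, 3, 12, 8]
Entering loop: for num in arr:

After execution: n_items = 1
1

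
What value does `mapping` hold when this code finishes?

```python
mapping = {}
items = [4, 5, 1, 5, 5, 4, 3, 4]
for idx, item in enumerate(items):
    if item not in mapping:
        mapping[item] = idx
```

Let's trace through this code step by step.

Initialize: mapping = {}
Initialize: items = [4, 5, 1, 5, 5, 4, 3, 4]
Entering loop: for idx, item in enumerate(items):

After execution: mapping = {4: 0, 5: 1, 1: 2, 3: 6}
{4: 0, 5: 1, 1: 2, 3: 6}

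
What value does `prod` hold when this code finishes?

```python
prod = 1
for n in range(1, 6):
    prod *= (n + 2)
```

Let's trace through this code step by step.

Initialize: prod = 1
Entering loop: for n in range(1, 6):

After execution: prod = 2520
2520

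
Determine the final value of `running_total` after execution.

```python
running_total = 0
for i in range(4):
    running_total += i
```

Let's trace through this code step by step.

Initialize: running_total = 0
Entering loop: for i in range(4):

After execution: running_total = 6
6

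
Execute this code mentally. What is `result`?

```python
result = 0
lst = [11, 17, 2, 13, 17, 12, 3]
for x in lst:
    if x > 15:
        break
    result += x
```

Let's trace through this code step by step.

Initialize: result = 0
Initialize: lst = [11, 17, 2, 13, 17, 12, 3]
Entering loop: for x in lst:

After execution: result = 11
11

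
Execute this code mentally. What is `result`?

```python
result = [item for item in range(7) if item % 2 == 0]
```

Let's trace through this code step by step.

Initialize: result = [item for item in range(7) if item % 2 == 0]

After execution: result = [0, 2, 4, 6]
[0, 2, 4, 6]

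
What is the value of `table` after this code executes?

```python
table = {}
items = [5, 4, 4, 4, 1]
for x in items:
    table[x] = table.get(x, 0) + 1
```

Let's trace through this code step by step.

Initialize: table = {}
Initialize: items = [5, 4, 4, 4, 1]
Entering loop: for x in items:

After execution: table = {5: 1, 4: 3, 1: 1}
{5: 1, 4: 3, 1: 1}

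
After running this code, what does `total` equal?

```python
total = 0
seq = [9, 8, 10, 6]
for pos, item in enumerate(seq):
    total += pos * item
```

Let's trace through this code step by step.

Initialize: total = 0
Initialize: seq = [9, 8, 10, 6]
Entering loop: for pos, item in enumerate(seq):

After execution: total = 46
46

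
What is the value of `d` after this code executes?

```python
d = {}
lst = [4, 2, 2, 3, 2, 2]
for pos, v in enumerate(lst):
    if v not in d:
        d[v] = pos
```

Let's trace through this code step by step.

Initialize: d = {}
Initialize: lst = [4, 2, 2, 3, 2, 2]
Entering loop: for pos, v in enumerate(lst):

After execution: d = {4: 0, 2: 1, 3: 3}
{4: 0, 2: 1, 3: 3}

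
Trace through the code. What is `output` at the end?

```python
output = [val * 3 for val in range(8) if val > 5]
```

Let's trace through this code step by step.

Initialize: output = [val * 3 for val in range(8) if val > 5]

After execution: output = [18, 21]
[18, 21]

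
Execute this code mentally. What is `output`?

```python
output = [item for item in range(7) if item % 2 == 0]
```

Let's trace through this code step by step.

Initialize: output = [item for item in range(7) if item % 2 == 0]

After execution: output = [0, 2, 4, 6]
[0, 2, 4, 6]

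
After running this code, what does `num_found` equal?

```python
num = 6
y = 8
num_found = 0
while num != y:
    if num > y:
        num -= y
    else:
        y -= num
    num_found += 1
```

Let's trace through this code step by step.

Initialize: num = 6
Initialize: y = 8
Initialize: num_found = 0
Entering loop: while num != y:

After execution: num_found = 3
3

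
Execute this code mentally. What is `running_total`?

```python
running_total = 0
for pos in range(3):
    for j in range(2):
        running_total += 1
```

Let's trace through this code step by step.

Initialize: running_total = 0
Entering loop: for pos in range(3):

After execution: running_total = 6
6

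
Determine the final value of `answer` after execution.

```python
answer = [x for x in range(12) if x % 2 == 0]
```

Let's trace through this code step by step.

Initialize: answer = [x for x in range(12) if x % 2 == 0]

After execution: answer = [0, 2, 4, 6, 8, 10]
[0, 2, 4, 6, 8, 10]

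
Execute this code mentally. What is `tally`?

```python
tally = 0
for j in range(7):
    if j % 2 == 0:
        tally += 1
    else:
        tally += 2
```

Let's trace through this code step by step.

Initialize: tally = 0
Entering loop: for j in range(7):

After execution: tally = 10
10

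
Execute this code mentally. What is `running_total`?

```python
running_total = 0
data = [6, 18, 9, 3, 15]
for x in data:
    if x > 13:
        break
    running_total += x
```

Let's trace through this code step by step.

Initialize: running_total = 0
Initialize: data = [6, 18, 9, 3, 15]
Entering loop: for x in data:

After execution: running_total = 6
6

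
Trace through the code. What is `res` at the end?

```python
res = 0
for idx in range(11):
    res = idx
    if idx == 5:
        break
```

Let's trace through this code step by step.

Initialize: res = 0
Entering loop: for idx in range(11):

After execution: res = 5
5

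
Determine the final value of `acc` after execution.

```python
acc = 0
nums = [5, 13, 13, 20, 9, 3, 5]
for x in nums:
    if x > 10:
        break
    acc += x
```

Let's trace through this code step by step.

Initialize: acc = 0
Initialize: nums = [5, 13, 13, 20, 9, 3, 5]
Entering loop: for x in nums:

After execution: acc = 5
5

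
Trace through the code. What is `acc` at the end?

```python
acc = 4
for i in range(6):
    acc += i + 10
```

Let's trace through this code step by step.

Initialize: acc = 4
Entering loop: for i in range(6):

After execution: acc = 79
79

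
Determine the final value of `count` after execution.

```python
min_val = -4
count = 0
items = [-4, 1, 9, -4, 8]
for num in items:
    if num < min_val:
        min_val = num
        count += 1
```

Let's trace through this code step by step.

Initialize: min_val = -4
Initialize: count = 0
Initialize: items = [-4, 1, 9, -4, 8]
Entering loop: for num in items:

After execution: count = 0
0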